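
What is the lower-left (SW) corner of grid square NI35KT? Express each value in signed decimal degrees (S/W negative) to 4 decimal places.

-4.2083, 86.8333

Field N=13, I=8: +13·20° lon, +8·10° lat → SW at lon 80°, lat -10°.
Square 3, 5: +3·2° lon, +5·1° lat → SW at lon 86°, lat -5°.
Subsquare k=10, t=19: +10·0.0833333° lon, +19·0.0416667° lat → SW at lon 86.8333°, lat -4.20833°.
latitude -4.2083, longitude 86.8333.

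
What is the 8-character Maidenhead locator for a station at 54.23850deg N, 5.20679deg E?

Shift to the Maidenhead origin (180°W, 90°S): lon 185.20679, lat 144.23850.
Field: lon ⌊185.20679/20⌋ = 9 → J; lat ⌊144.23850/10⌋ = 14 → O.
Square: lon ⌊5.20679/2⌋ = 2; lat ⌊4.23850/1⌋ = 4.
Subsquare: lon ⌊1.20679/0.0833333⌋ = 14 → o; lat ⌊0.23850/0.0416667⌋ = 5 → f.
Extended square: lon ⌊0.04012/0.00833333⌋ = 4; lat ⌊0.03017/0.00416667⌋ = 7.

JO24of47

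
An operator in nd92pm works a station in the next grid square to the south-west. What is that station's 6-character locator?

Longitude subsquare p = 15; −1 → 14 = o.
Latitude subsquare m = 12; −1 → 11 = l.

ND92ol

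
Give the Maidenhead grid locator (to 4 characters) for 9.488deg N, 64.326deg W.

Offset from 180°W / 90°S: lon 115.67°, lat 99.49°.
Field (20°×10°, letters A–R): 115.67/20 → 5 → F, 99.49/10 → 9 → J; chars FJ.
Square (2°×1°, digits 0–9): 15.67/2 → 7, 9.49/1 → 9; chars 79.

FJ79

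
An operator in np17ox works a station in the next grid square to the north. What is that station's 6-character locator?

Latitude subsquare x = 23; +1 → 24, wraps to 0 = a, carry into square.
Latitude square 7; +1 → 8.
The longitude characters are unchanged.

NP18oa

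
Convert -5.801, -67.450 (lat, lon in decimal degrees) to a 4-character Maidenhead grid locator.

FI64

Shift to the Maidenhead origin (180°W, 90°S): lon 112.55, lat 84.20.
Field: 112.55/20 → 5 → F, 84.20/10 → 8 → I; chars FI.
Square: 12.55/2 → 6, 4.20/1 → 4; chars 64.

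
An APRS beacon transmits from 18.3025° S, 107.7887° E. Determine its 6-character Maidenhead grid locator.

OH31vq

Shift to the Maidenhead origin (180°W, 90°S): lon 287.7887, lat 71.6975.
Field: lon ⌊287.7887/20⌋ = 14 → O; lat ⌊71.6975/10⌋ = 7 → H.
Square: lon ⌊7.7887/2⌋ = 3; lat ⌊1.6975/1⌋ = 1.
Subsquare: lon ⌊1.7887/0.0833333⌋ = 21 → v; lat ⌊0.6975/0.0416667⌋ = 16 → q.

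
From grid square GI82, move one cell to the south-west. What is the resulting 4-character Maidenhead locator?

Longitude square 8; −1 → 7.
Latitude square 2; −1 → 1.

GI71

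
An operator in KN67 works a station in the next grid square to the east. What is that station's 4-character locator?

KN77

Longitude square 6; +1 → 7.
The latitude characters are unchanged.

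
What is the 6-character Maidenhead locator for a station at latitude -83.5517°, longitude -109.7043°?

DA56dk

Offset from 180°W / 90°S: lon 70.2957°, lat 6.4483°.
Field (20°×10°, letters A–R): 70.2957/20 → 3 → D, 6.4483/10 → 0 → A; chars DA.
Square (2°×1°, digits 0–9): 10.2957/2 → 5, 6.4483/1 → 6; chars 56.
Subsquare (5′×2.5′, letters a–x): 0.2957/0.0833333 → 3 → d, 0.4483/0.0416667 → 10 → k; chars dk.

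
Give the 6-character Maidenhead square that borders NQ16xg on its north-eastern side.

NQ26ah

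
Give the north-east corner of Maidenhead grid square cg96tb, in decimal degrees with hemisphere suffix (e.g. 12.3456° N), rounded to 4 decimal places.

Field C=2, G=6: +2·20° lon, +6·10° lat → SW at lon -140°, lat -30°.
Square 9, 6: +9·2° lon, +6·1° lat → SW at lon -122°, lat -24°.
Subsquare t=19, b=1: +19·0.0833333° lon, +1·0.0416667° lat → SW at lon -120.417°, lat -23.9583°.
Cell spans 0.0833333° lon × 0.0416667° lat. NE corner is SW corner plus one full cell.
latitude 23.9167° S, longitude 120.3333° W.

23.9167° S, 120.3333° W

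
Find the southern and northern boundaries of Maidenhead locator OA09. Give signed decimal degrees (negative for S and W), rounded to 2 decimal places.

-81.00, -80.00

Field O=14, A=0: +14·20° lon, +0·10° lat → SW at lon 100°, lat -90°.
Square 0, 9: +0·2° lon, +9·1° lat → SW at lon 100°, lat -81°.
Cell spans 2° lon × 1° lat.
south -81.00, north -80.00.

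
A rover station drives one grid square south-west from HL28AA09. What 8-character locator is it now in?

Longitude extended square 0; −1 → -1, wraps to 9, carry into subsquare.
Longitude subsquare a = 0; −1 → -1, wraps to 23 = x, carry into square.
Longitude square 2; −1 → 1.
Latitude extended square 9; −1 → 8.

HL18xa98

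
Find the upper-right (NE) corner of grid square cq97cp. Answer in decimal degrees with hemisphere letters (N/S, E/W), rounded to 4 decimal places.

77.6667° N, 121.7500° W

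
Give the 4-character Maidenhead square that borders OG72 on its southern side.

OG71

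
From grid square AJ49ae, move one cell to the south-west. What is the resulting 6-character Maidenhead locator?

Longitude subsquare a = 0; −1 → -1, wraps to 23 = x, carry into square.
Longitude square 4; −1 → 3.
Latitude subsquare e = 4; −1 → 3 = d.

AJ39xd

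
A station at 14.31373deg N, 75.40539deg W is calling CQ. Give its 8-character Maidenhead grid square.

Add 180° to longitude and 90° to latitude: 104.59461, 104.31373.
Field: lon ⌊104.59461/20⌋ = 5 → F; lat ⌊104.31373/10⌋ = 10 → K.
Square: lon ⌊4.59461/2⌋ = 2; lat ⌊4.31373/1⌋ = 4.
Subsquare: lon ⌊0.59461/0.0833333⌋ = 7 → h; lat ⌊0.31373/0.0416667⌋ = 7 → h.
Extended square: lon ⌊0.01128/0.00833333⌋ = 1; lat ⌊0.02206/0.00416667⌋ = 5.

FK24hh15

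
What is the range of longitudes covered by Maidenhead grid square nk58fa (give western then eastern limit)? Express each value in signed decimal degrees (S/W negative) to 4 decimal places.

90.4167, 90.5000

Field N=13, K=10: +13·20° lon, +10·10° lat → SW at lon 80°, lat 10°.
Square 5, 8: +5·2° lon, +8·1° lat → SW at lon 90°, lat 18°.
Subsquare f=5, a=0: +5·0.0833333° lon, +0·0.0416667° lat → SW at lon 90.4167°, lat 18°.
Cell spans 0.0833333° lon × 0.0416667° lat.
west 90.4167, east 90.5000.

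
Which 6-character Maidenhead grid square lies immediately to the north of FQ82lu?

FQ82lv

Latitude subsquare u = 20; +1 → 21 = v.
The longitude characters are unchanged.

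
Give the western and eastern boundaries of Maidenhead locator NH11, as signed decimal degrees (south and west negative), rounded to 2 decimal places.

82.00, 84.00

Field N=13, H=7: +13·20° lon, +7·10° lat → SW at lon 80°, lat -20°.
Square 1, 1: +1·2° lon, +1·1° lat → SW at lon 82°, lat -19°.
Cell spans 2° lon × 1° lat.
west 82.00, east 84.00.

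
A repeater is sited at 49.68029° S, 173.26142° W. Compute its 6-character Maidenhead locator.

Add 180° to longitude and 90° to latitude: 6.7386, 40.3197.
Field: 6.7386/20 → 0 → A, 40.3197/10 → 4 → E; chars AE.
Square: 6.7386/2 → 3, 0.3197/1 → 0; chars 30.
Subsquare: 0.7386/0.0833333 → 8 → i, 0.3197/0.0416667 → 7 → h; chars ih.

AE30ih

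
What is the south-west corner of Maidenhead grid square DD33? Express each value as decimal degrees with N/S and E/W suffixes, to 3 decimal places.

57.000° S, 114.000° W

Field D=3, D=3: +3·20° lon, +3·10° lat → SW at lon -120°, lat -60°.
Square 3, 3: +3·2° lon, +3·1° lat → SW at lon -114°, lat -57°.
latitude 57.000° S, longitude 114.000° W.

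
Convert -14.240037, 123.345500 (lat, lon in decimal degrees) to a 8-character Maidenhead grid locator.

Add 180° to longitude and 90° to latitude: 303.34550, 75.75996.
Field: 303.34550/20 → 15 → P, 75.75996/10 → 7 → H; chars PH.
Square: 3.34550/2 → 1, 5.75996/1 → 5; chars 15.
Subsquare: 1.34550/0.0833333 → 16 → q, 0.75996/0.0416667 → 18 → s; chars qs.
Extended square: 0.01217/0.00833333 → 1, 0.00996/0.00416667 → 2; chars 12.

PH15qs12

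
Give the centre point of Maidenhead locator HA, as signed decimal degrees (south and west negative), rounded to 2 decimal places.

-85.00, -30.00

Field H=7, A=0: +7·20° lon, +0·10° lat → SW at lon -40°, lat -90°.
Cell spans 20° lon × 10° lat. Centre is SW corner plus half of each.
latitude -85.00, longitude -30.00.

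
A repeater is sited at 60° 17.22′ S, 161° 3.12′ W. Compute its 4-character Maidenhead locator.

AC99

Offset from 180°W / 90°S: lon 18.95°, lat 29.71°.
Field: 18.95/20 → 0 → A, 29.71/10 → 2 → C; chars AC.
Square: 18.95/2 → 9, 9.71/1 → 9; chars 99.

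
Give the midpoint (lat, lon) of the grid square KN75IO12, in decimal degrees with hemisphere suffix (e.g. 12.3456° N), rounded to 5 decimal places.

45.59375° N, 34.67917° E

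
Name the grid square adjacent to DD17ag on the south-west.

Longitude subsquare a = 0; −1 → -1, wraps to 23 = x, carry into square.
Longitude square 1; −1 → 0.
Latitude subsquare g = 6; −1 → 5 = f.

DD07xf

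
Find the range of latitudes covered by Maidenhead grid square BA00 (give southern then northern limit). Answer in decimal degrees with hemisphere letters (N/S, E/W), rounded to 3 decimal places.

Field B=1, A=0: +1·20° lon, +0·10° lat → SW at lon -160°, lat -90°.
Square 0, 0: +0·2° lon, +0·1° lat → SW at lon -160°, lat -90°.
Cell spans 2° lon × 1° lat.
south 90.000° S, north 89.000° S.

90.000° S, 89.000° S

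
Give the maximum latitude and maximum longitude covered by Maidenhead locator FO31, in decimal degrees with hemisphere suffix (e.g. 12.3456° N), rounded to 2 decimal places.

52.00° N, 72.00° W

Field F=5, O=14: +5·20° lon, +14·10° lat → SW at lon -80°, lat 50°.
Square 3, 1: +3·2° lon, +1·1° lat → SW at lon -74°, lat 51°.
Cell spans 2° lon × 1° lat. NE corner is SW corner plus one full cell.
latitude 52.00° N, longitude 72.00° W.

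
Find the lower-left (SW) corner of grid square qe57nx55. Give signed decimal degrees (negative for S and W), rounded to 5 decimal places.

Field Q=16, E=4: +16·20° lon, +4·10° lat → SW at lon 140°, lat -50°.
Square 5, 7: +5·2° lon, +7·1° lat → SW at lon 150°, lat -43°.
Subsquare n=13, x=23: +13·0.0833333° lon, +23·0.0416667° lat → SW at lon 151.083°, lat -42.0417°.
Extended square 5, 5: +5·0.00833333° lon, +5·0.00416667° lat → SW at lon 151.125°, lat -42.0208°.
latitude -42.02083, longitude 151.12500.

-42.02083, 151.12500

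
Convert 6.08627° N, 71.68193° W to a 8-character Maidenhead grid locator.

FJ46dc80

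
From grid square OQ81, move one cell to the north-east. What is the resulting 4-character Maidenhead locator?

OQ92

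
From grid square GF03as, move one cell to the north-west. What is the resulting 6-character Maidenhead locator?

Longitude subsquare a = 0; −1 → -1, wraps to 23 = x, carry into square.
Longitude square 0; −1 → -1, wraps to 9, carry into field.
Longitude field G = 6; −1 → 5 = F.
Latitude subsquare s = 18; +1 → 19 = t.

FF93xt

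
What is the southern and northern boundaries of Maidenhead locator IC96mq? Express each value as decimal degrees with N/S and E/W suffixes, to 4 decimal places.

63.3333° S, 63.2917° S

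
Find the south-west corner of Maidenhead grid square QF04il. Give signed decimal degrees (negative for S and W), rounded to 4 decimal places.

-35.5417, 140.6667

Field Q=16, F=5: +16·20° lon, +5·10° lat → SW at lon 140°, lat -40°.
Square 0, 4: +0·2° lon, +4·1° lat → SW at lon 140°, lat -36°.
Subsquare i=8, l=11: +8·0.0833333° lon, +11·0.0416667° lat → SW at lon 140.667°, lat -35.5417°.
latitude -35.5417, longitude 140.6667.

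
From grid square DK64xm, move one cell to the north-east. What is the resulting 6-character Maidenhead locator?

Longitude subsquare x = 23; +1 → 24, wraps to 0 = a, carry into square.
Longitude square 6; +1 → 7.
Latitude subsquare m = 12; +1 → 13 = n.

DK74an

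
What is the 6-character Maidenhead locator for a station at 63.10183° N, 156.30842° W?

Offset from 180°W / 90°S: lon 23.6916°, lat 153.1018°.
Field: lon ⌊23.6916/20⌋ = 1 → B; lat ⌊153.1018/10⌋ = 15 → P.
Square: lon ⌊3.6916/2⌋ = 1; lat ⌊3.1018/1⌋ = 3.
Subsquare: lon ⌊1.6916/0.0833333⌋ = 20 → u; lat ⌊0.1018/0.0416667⌋ = 2 → c.

BP13uc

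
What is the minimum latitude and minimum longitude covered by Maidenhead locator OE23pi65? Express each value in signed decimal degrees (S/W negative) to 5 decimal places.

-46.64583, 105.30000

Field O=14, E=4: +14·20° lon, +4·10° lat → SW at lon 100°, lat -50°.
Square 2, 3: +2·2° lon, +3·1° lat → SW at lon 104°, lat -47°.
Subsquare p=15, i=8: +15·0.0833333° lon, +8·0.0416667° lat → SW at lon 105.25°, lat -46.6667°.
Extended square 6, 5: +6·0.00833333° lon, +5·0.00416667° lat → SW at lon 105.3°, lat -46.6458°.
latitude -46.64583, longitude 105.30000.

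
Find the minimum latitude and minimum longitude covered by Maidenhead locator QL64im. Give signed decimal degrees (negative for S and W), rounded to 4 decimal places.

24.5000, 152.6667

Field Q=16, L=11: +16·20° lon, +11·10° lat → SW at lon 140°, lat 20°.
Square 6, 4: +6·2° lon, +4·1° lat → SW at lon 152°, lat 24°.
Subsquare i=8, m=12: +8·0.0833333° lon, +12·0.0416667° lat → SW at lon 152.667°, lat 24.5°.
latitude 24.5000, longitude 152.6667.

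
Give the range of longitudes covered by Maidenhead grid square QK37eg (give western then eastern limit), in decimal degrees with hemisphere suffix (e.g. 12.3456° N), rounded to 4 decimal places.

Field Q=16, K=10: +16·20° lon, +10·10° lat → SW at lon 140°, lat 10°.
Square 3, 7: +3·2° lon, +7·1° lat → SW at lon 146°, lat 17°.
Subsquare e=4, g=6: +4·0.0833333° lon, +6·0.0416667° lat → SW at lon 146.333°, lat 17.25°.
Cell spans 0.0833333° lon × 0.0416667° lat.
west 146.3333° E, east 146.4167° E.

146.3333° E, 146.4167° E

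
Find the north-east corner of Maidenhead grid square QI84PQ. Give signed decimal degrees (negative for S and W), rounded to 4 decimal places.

-5.2917, 157.3333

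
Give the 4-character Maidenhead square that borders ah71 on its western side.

Longitude square 7; −1 → 6.
The latitude characters are unchanged.

AH61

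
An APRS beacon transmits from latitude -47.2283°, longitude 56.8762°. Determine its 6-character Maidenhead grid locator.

LE82ks

Shift to the Maidenhead origin (180°W, 90°S): lon 236.8762, lat 42.7717.
Field: 236.8762/20 → 11 → L, 42.7717/10 → 4 → E; chars LE.
Square: 16.8762/2 → 8, 2.7717/1 → 2; chars 82.
Subsquare: 0.8762/0.0833333 → 10 → k, 0.7717/0.0416667 → 18 → s; chars ks.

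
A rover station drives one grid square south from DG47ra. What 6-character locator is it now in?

DG46rx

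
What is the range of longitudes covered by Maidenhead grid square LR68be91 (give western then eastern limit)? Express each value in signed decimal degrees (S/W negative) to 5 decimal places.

52.15833, 52.16667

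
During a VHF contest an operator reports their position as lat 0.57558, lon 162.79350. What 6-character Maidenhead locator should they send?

Offset from 180°W / 90°S: lon 342.7935°, lat 90.5756°.
Field: lon ⌊342.7935/20⌋ = 17 → R; lat ⌊90.5756/10⌋ = 9 → J.
Square: lon ⌊2.7935/2⌋ = 1; lat ⌊0.5756/1⌋ = 0.
Subsquare: lon ⌊0.7935/0.0833333⌋ = 9 → j; lat ⌊0.5756/0.0416667⌋ = 13 → n.

RJ10jn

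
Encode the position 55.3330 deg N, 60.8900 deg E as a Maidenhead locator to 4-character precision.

Shift to the Maidenhead origin (180°W, 90°S): lon 240.89, lat 145.33.
Field: lon ⌊240.89/20⌋ = 12 → M; lat ⌊145.33/10⌋ = 14 → O.
Square: lon ⌊0.89/2⌋ = 0; lat ⌊5.33/1⌋ = 5.

MO05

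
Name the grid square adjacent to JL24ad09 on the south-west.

JL14xd98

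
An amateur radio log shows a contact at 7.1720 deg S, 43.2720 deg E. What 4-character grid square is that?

Add 180° to longitude and 90° to latitude: 223.27, 82.83.
Field (20°×10°, letters A–R): 223.27/20 → 11 → L, 82.83/10 → 8 → I; chars LI.
Square (2°×1°, digits 0–9): 3.27/2 → 1, 2.83/1 → 2; chars 12.

LI12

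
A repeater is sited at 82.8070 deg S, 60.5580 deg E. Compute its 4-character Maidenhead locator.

Add 180° to longitude and 90° to latitude: 240.56, 7.19.
Field: 240.56/20 → 12 → M, 7.19/10 → 0 → A; chars MA.
Square: 0.56/2 → 0, 7.19/1 → 7; chars 07.

MA07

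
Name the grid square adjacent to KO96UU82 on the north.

KO96uu83

Latitude extended square 2; +1 → 3.
The longitude characters are unchanged.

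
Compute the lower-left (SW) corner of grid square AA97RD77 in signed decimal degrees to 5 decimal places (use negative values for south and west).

-82.84583, -160.52500

Field A=0, A=0: +0·20° lon, +0·10° lat → SW at lon -180°, lat -90°.
Square 9, 7: +9·2° lon, +7·1° lat → SW at lon -162°, lat -83°.
Subsquare r=17, d=3: +17·0.0833333° lon, +3·0.0416667° lat → SW at lon -160.583°, lat -82.875°.
Extended square 7, 7: +7·0.00833333° lon, +7·0.00416667° lat → SW at lon -160.525°, lat -82.8458°.
latitude -82.84583, longitude -160.52500.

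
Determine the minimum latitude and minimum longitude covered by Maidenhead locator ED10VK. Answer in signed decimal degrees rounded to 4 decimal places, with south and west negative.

Field E=4, D=3: +4·20° lon, +3·10° lat → SW at lon -100°, lat -60°.
Square 1, 0: +1·2° lon, +0·1° lat → SW at lon -98°, lat -60°.
Subsquare v=21, k=10: +21·0.0833333° lon, +10·0.0416667° lat → SW at lon -96.25°, lat -59.5833°.
latitude -59.5833, longitude -96.2500.

-59.5833, -96.2500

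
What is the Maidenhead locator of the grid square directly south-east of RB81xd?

Longitude subsquare x = 23; +1 → 24, wraps to 0 = a, carry into square.
Longitude square 8; +1 → 9.
Latitude subsquare d = 3; −1 → 2 = c.

RB91ac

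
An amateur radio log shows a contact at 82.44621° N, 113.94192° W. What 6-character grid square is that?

DR32ak

Offset from 180°W / 90°S: lon 66.0581°, lat 172.4462°.
Field: 66.0581/20 → 3 → D, 172.4462/10 → 17 → R; chars DR.
Square: 6.0581/2 → 3, 2.4462/1 → 2; chars 32.
Subsquare: 0.0581/0.0833333 → 0 → a, 0.4462/0.0416667 → 10 → k; chars ak.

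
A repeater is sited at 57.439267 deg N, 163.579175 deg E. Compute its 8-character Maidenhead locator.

Shift to the Maidenhead origin (180°W, 90°S): lon 343.57917, lat 147.43927.
Field: 343.57917/20 → 17 → R, 147.43927/10 → 14 → O; chars RO.
Square: 3.57917/2 → 1, 7.43927/1 → 7; chars 17.
Subsquare: 1.57917/0.0833333 → 18 → s, 0.43927/0.0416667 → 10 → k; chars sk.
Extended square: 0.07917/0.00833333 → 9, 0.02260/0.00416667 → 5; chars 95.

RO17sk95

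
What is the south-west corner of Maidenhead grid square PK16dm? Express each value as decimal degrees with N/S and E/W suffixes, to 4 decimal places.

Field P=15, K=10: +15·20° lon, +10·10° lat → SW at lon 120°, lat 10°.
Square 1, 6: +1·2° lon, +6·1° lat → SW at lon 122°, lat 16°.
Subsquare d=3, m=12: +3·0.0833333° lon, +12·0.0416667° lat → SW at lon 122.25°, lat 16.5°.
latitude 16.5000° N, longitude 122.2500° E.

16.5000° N, 122.2500° E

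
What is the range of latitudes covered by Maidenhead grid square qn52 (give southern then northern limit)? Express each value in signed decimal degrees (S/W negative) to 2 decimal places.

42.00, 43.00

Field Q=16, N=13: +16·20° lon, +13·10° lat → SW at lon 140°, lat 40°.
Square 5, 2: +5·2° lon, +2·1° lat → SW at lon 150°, lat 42°.
Cell spans 2° lon × 1° lat.
south 42.00, north 43.00.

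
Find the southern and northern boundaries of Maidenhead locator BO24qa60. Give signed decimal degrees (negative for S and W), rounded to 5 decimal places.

54.00000, 54.00417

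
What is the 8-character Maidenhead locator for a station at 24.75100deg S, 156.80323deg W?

Add 180° to longitude and 90° to latitude: 23.19677, 65.24900.
Field: 23.19677/20 → 1 → B, 65.24900/10 → 6 → G; chars BG.
Square: 3.19677/2 → 1, 5.24900/1 → 5; chars 15.
Subsquare: 1.19677/0.0833333 → 14 → o, 0.24900/0.0416667 → 5 → f; chars of.
Extended square: 0.03010/0.00833333 → 3, 0.04067/0.00416667 → 9; chars 39.

BG15of39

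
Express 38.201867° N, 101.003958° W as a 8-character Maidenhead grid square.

DM98le98

Add 180° to longitude and 90° to latitude: 78.99604, 128.20187.
Field: 78.99604/20 → 3 → D, 128.20187/10 → 12 → M; chars DM.
Square: 18.99604/2 → 9, 8.20187/1 → 8; chars 98.
Subsquare: 0.99604/0.0833333 → 11 → l, 0.20187/0.0416667 → 4 → e; chars le.
Extended square: 0.07938/0.00833333 → 9, 0.03520/0.00416667 → 8; chars 98.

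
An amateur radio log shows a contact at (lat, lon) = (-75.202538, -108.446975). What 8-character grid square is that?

Shift to the Maidenhead origin (180°W, 90°S): lon 71.55303, lat 14.79746.
Field: lon ⌊71.55303/20⌋ = 3 → D; lat ⌊14.79746/10⌋ = 1 → B.
Square: lon ⌊11.55303/2⌋ = 5; lat ⌊4.79746/1⌋ = 4.
Subsquare: lon ⌊1.55303/0.0833333⌋ = 18 → s; lat ⌊0.79746/0.0416667⌋ = 19 → t.
Extended square: lon ⌊0.05303/0.00833333⌋ = 6; lat ⌊0.00580/0.00416667⌋ = 1.

DB54st61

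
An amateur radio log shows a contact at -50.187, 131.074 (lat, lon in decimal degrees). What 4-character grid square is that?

PD59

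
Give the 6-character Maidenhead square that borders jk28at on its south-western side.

Longitude subsquare a = 0; −1 → -1, wraps to 23 = x, carry into square.
Longitude square 2; −1 → 1.
Latitude subsquare t = 19; −1 → 18 = s.

JK18xs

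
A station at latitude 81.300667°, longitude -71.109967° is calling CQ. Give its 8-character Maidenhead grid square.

Add 180° to longitude and 90° to latitude: 108.89003, 171.30067.
Field: 108.89003/20 → 5 → F, 171.30067/10 → 17 → R; chars FR.
Square: 8.89003/2 → 4, 1.30067/1 → 1; chars 41.
Subsquare: 0.89003/0.0833333 → 10 → k, 0.30067/0.0416667 → 7 → h; chars kh.
Extended square: 0.05670/0.00833333 → 6, 0.00900/0.00416667 → 2; chars 62.

FR41kh62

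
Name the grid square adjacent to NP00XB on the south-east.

Longitude subsquare x = 23; +1 → 24, wraps to 0 = a, carry into square.
Longitude square 0; +1 → 1.
Latitude subsquare b = 1; −1 → 0 = a.

NP10aa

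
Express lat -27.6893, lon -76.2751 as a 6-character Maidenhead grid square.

FG12uh

Offset from 180°W / 90°S: lon 103.7249°, lat 62.3107°.
Field (20°×10°, letters A–R): 103.7249/20 → 5 → F, 62.3107/10 → 6 → G; chars FG.
Square (2°×1°, digits 0–9): 3.7249/2 → 1, 2.3107/1 → 2; chars 12.
Subsquare (5′×2.5′, letters a–x): 1.7249/0.0833333 → 20 → u, 0.3107/0.0416667 → 7 → h; chars uh.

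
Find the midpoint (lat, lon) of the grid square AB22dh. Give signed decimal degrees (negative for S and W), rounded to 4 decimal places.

Field A=0, B=1: +0·20° lon, +1·10° lat → SW at lon -180°, lat -80°.
Square 2, 2: +2·2° lon, +2·1° lat → SW at lon -176°, lat -78°.
Subsquare d=3, h=7: +3·0.0833333° lon, +7·0.0416667° lat → SW at lon -175.75°, lat -77.7083°.
Cell spans 0.0833333° lon × 0.0416667° lat. Centre is SW corner plus half of each.
latitude -77.6875, longitude -175.7083.

-77.6875, -175.7083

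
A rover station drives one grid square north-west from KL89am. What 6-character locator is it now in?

KL79xn

Longitude subsquare a = 0; −1 → -1, wraps to 23 = x, carry into square.
Longitude square 8; −1 → 7.
Latitude subsquare m = 12; +1 → 13 = n.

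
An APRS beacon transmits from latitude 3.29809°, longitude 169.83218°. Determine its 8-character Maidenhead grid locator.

RJ43vh91

Shift to the Maidenhead origin (180°W, 90°S): lon 349.83218, lat 93.29809.
Field: 349.83218/20 → 17 → R, 93.29809/10 → 9 → J; chars RJ.
Square: 9.83218/2 → 4, 3.29809/1 → 3; chars 43.
Subsquare: 1.83218/0.0833333 → 21 → v, 0.29809/0.0416667 → 7 → h; chars vh.
Extended square: 0.08218/0.00833333 → 9, 0.00642/0.00416667 → 1; chars 91.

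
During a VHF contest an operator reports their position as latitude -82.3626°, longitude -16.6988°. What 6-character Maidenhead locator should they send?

Offset from 180°W / 90°S: lon 163.3012°, lat 7.6374°.
Field: lon ⌊163.3012/20⌋ = 8 → I; lat ⌊7.6374/10⌋ = 0 → A.
Square: lon ⌊3.3012/2⌋ = 1; lat ⌊7.6374/1⌋ = 7.
Subsquare: lon ⌊1.3012/0.0833333⌋ = 15 → p; lat ⌊0.6374/0.0416667⌋ = 15 → p.

IA17pp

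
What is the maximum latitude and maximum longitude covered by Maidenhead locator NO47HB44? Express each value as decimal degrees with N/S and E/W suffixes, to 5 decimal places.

57.06250° N, 88.62500° E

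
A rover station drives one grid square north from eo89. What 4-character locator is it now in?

EP80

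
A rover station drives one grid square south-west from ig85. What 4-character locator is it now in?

Longitude square 8; −1 → 7.
Latitude square 5; −1 → 4.

IG74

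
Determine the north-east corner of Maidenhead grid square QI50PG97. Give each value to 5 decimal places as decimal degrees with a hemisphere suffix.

Field Q=16, I=8: +16·20° lon, +8·10° lat → SW at lon 140°, lat -10°.
Square 5, 0: +5·2° lon, +0·1° lat → SW at lon 150°, lat -10°.
Subsquare p=15, g=6: +15·0.0833333° lon, +6·0.0416667° lat → SW at lon 151.25°, lat -9.75°.
Extended square 9, 7: +9·0.00833333° lon, +7·0.00416667° lat → SW at lon 151.325°, lat -9.72083°.
Cell spans 0.00833333° lon × 0.00416667° lat. NE corner is SW corner plus one full cell.
latitude 9.71667° S, longitude 151.33333° E.

9.71667° S, 151.33333° E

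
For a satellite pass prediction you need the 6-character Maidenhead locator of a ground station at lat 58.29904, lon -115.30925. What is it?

Shift to the Maidenhead origin (180°W, 90°S): lon 64.6907, lat 148.2990.
Field: 64.6907/20 → 3 → D, 148.2990/10 → 14 → O; chars DO.
Square: 4.6907/2 → 2, 8.2990/1 → 8; chars 28.
Subsquare: 0.6907/0.0833333 → 8 → i, 0.2990/0.0416667 → 7 → h; chars ih.

DO28ih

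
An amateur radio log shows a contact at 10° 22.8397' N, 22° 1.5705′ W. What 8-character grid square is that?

Offset from 180°W / 90°S: lon 157.97383°, lat 100.38066°.
Field: 157.97383/20 → 7 → H, 100.38066/10 → 10 → K; chars HK.
Square: 17.97383/2 → 8, 0.38066/1 → 0; chars 80.
Subsquare: 1.97383/0.0833333 → 23 → x, 0.38066/0.0416667 → 9 → j; chars xj.
Extended square: 0.05716/0.00833333 → 6, 0.00566/0.00416667 → 1; chars 61.

HK80xj61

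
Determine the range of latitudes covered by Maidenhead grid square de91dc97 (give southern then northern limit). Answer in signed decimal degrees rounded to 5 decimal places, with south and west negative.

-48.88750, -48.88333

Field D=3, E=4: +3·20° lon, +4·10° lat → SW at lon -120°, lat -50°.
Square 9, 1: +9·2° lon, +1·1° lat → SW at lon -102°, lat -49°.
Subsquare d=3, c=2: +3·0.0833333° lon, +2·0.0416667° lat → SW at lon -101.75°, lat -48.9167°.
Extended square 9, 7: +9·0.00833333° lon, +7·0.00416667° lat → SW at lon -101.675°, lat -48.8875°.
Cell spans 0.00833333° lon × 0.00416667° lat.
south -48.88750, north -48.88333.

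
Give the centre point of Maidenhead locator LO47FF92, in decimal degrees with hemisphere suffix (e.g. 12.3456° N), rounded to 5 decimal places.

57.21875° N, 48.49583° E

Field L=11, O=14: +11·20° lon, +14·10° lat → SW at lon 40°, lat 50°.
Square 4, 7: +4·2° lon, +7·1° lat → SW at lon 48°, lat 57°.
Subsquare f=5, f=5: +5·0.0833333° lon, +5·0.0416667° lat → SW at lon 48.4167°, lat 57.2083°.
Extended square 9, 2: +9·0.00833333° lon, +2·0.00416667° lat → SW at lon 48.4917°, lat 57.2167°.
Cell spans 0.00833333° lon × 0.00416667° lat. Centre is SW corner plus half of each.
latitude 57.21875° N, longitude 48.49583° E.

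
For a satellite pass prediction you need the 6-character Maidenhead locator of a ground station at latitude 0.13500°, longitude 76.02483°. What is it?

MJ80ad

Shift to the Maidenhead origin (180°W, 90°S): lon 256.0248, lat 90.1350.
Field: lon ⌊256.0248/20⌋ = 12 → M; lat ⌊90.1350/10⌋ = 9 → J.
Square: lon ⌊16.0248/2⌋ = 8; lat ⌊0.1350/1⌋ = 0.
Subsquare: lon ⌊0.0248/0.0833333⌋ = 0 → a; lat ⌊0.1350/0.0416667⌋ = 3 → d.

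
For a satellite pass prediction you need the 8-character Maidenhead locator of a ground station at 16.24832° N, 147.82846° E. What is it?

QK36vf99

Offset from 180°W / 90°S: lon 327.82846°, lat 106.24832°.
Field: 327.82846/20 → 16 → Q, 106.24832/10 → 10 → K; chars QK.
Square: 7.82846/2 → 3, 6.24832/1 → 6; chars 36.
Subsquare: 1.82846/0.0833333 → 21 → v, 0.24832/0.0416667 → 5 → f; chars vf.
Extended square: 0.07846/0.00833333 → 9, 0.03999/0.00416667 → 9; chars 99.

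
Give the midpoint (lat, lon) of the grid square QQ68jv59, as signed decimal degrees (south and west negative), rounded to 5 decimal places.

78.91458, 152.79583

Field Q=16, Q=16: +16·20° lon, +16·10° lat → SW at lon 140°, lat 70°.
Square 6, 8: +6·2° lon, +8·1° lat → SW at lon 152°, lat 78°.
Subsquare j=9, v=21: +9·0.0833333° lon, +21·0.0416667° lat → SW at lon 152.75°, lat 78.875°.
Extended square 5, 9: +5·0.00833333° lon, +9·0.00416667° lat → SW at lon 152.792°, lat 78.9125°.
Cell spans 0.00833333° lon × 0.00416667° lat. Centre is SW corner plus half of each.
latitude 78.91458, longitude 152.79583.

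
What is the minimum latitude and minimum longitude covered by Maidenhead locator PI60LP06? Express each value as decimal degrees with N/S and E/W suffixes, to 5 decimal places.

Field P=15, I=8: +15·20° lon, +8·10° lat → SW at lon 120°, lat -10°.
Square 6, 0: +6·2° lon, +0·1° lat → SW at lon 132°, lat -10°.
Subsquare l=11, p=15: +11·0.0833333° lon, +15·0.0416667° lat → SW at lon 132.917°, lat -9.375°.
Extended square 0, 6: +0·0.00833333° lon, +6·0.00416667° lat → SW at lon 132.917°, lat -9.35°.
latitude 9.35000° S, longitude 132.91667° E.

9.35000° S, 132.91667° E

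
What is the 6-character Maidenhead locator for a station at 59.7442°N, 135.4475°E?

PO79rr

Shift to the Maidenhead origin (180°W, 90°S): lon 315.4475, lat 149.7442.
Field: lon ⌊315.4475/20⌋ = 15 → P; lat ⌊149.7442/10⌋ = 14 → O.
Square: lon ⌊15.4475/2⌋ = 7; lat ⌊9.7442/1⌋ = 9.
Subsquare: lon ⌊1.4475/0.0833333⌋ = 17 → r; lat ⌊0.7442/0.0416667⌋ = 17 → r.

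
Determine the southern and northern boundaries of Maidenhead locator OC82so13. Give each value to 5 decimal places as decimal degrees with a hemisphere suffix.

67.40417° S, 67.40000° S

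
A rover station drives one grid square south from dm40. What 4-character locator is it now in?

Latitude square 0; −1 → -1, wraps to 9, carry into field.
Latitude field M = 12; −1 → 11 = L.
The longitude characters are unchanged.

DL49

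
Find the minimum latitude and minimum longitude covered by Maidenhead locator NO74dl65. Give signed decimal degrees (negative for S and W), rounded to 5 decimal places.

Field N=13, O=14: +13·20° lon, +14·10° lat → SW at lon 80°, lat 50°.
Square 7, 4: +7·2° lon, +4·1° lat → SW at lon 94°, lat 54°.
Subsquare d=3, l=11: +3·0.0833333° lon, +11·0.0416667° lat → SW at lon 94.25°, lat 54.4583°.
Extended square 6, 5: +6·0.00833333° lon, +5·0.00416667° lat → SW at lon 94.3°, lat 54.4792°.
latitude 54.47917, longitude 94.30000.

54.47917, 94.30000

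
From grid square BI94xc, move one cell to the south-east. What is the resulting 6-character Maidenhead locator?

Longitude subsquare x = 23; +1 → 24, wraps to 0 = a, carry into square.
Longitude square 9; +1 → 10, wraps to 0, carry into field.
Longitude field B = 1; +1 → 2 = C.
Latitude subsquare c = 2; −1 → 1 = b.

CI04ab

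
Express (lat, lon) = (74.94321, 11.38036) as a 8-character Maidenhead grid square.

Add 180° to longitude and 90° to latitude: 191.38036, 164.94321.
Field: lon ⌊191.38036/20⌋ = 9 → J; lat ⌊164.94321/10⌋ = 16 → Q.
Square: lon ⌊11.38036/2⌋ = 5; lat ⌊4.94321/1⌋ = 4.
Subsquare: lon ⌊1.38036/0.0833333⌋ = 16 → q; lat ⌊0.94321/0.0416667⌋ = 22 → w.
Extended square: lon ⌊0.04703/0.00833333⌋ = 5; lat ⌊0.02654/0.00416667⌋ = 6.

JQ54qw56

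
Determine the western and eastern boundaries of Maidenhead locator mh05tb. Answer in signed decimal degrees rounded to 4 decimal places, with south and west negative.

61.5833, 61.6667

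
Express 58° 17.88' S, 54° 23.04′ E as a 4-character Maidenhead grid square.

Offset from 180°W / 90°S: lon 234.38°, lat 31.70°.
Field: 234.38/20 → 11 → L, 31.70/10 → 3 → D; chars LD.
Square: 14.38/2 → 7, 1.70/1 → 1; chars 71.

LD71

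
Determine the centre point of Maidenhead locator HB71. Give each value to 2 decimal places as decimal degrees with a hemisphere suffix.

Field H=7, B=1: +7·20° lon, +1·10° lat → SW at lon -40°, lat -80°.
Square 7, 1: +7·2° lon, +1·1° lat → SW at lon -26°, lat -79°.
Cell spans 2° lon × 1° lat. Centre is SW corner plus half of each.
latitude 78.50° S, longitude 25.00° W.

78.50° S, 25.00° W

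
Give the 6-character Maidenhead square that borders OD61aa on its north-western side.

OD51xb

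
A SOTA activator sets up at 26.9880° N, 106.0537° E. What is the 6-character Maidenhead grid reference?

Shift to the Maidenhead origin (180°W, 90°S): lon 286.0537, lat 116.9880.
Field (20°×10°, letters A–R): lon ⌊286.0537/20⌋ = 14 → O; lat ⌊116.9880/10⌋ = 11 → L.
Square (2°×1°, digits 0–9): lon ⌊6.0537/2⌋ = 3; lat ⌊6.9880/1⌋ = 6.
Subsquare (5′×2.5′, letters a–x): lon ⌊0.0537/0.0833333⌋ = 0 → a; lat ⌊0.9880/0.0416667⌋ = 23 → x.

OL36ax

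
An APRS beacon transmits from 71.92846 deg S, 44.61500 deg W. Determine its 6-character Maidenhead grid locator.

GB78qb

Offset from 180°W / 90°S: lon 135.3850°, lat 18.0715°.
Field: 135.3850/20 → 6 → G, 18.0715/10 → 1 → B; chars GB.
Square: 15.3850/2 → 7, 8.0715/1 → 8; chars 78.
Subsquare: 1.3850/0.0833333 → 16 → q, 0.0715/0.0416667 → 1 → b; chars qb.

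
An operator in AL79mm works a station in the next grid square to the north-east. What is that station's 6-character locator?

AL79nn

Longitude subsquare m = 12; +1 → 13 = n.
Latitude subsquare m = 12; +1 → 13 = n.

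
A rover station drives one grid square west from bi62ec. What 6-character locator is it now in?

BI62dc

Longitude subsquare e = 4; −1 → 3 = d.
The latitude characters are unchanged.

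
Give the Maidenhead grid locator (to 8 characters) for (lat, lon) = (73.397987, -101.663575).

Offset from 180°W / 90°S: lon 78.33643°, lat 163.39799°.
Field: lon ⌊78.33643/20⌋ = 3 → D; lat ⌊163.39799/10⌋ = 16 → Q.
Square: lon ⌊18.33643/2⌋ = 9; lat ⌊3.39799/1⌋ = 3.
Subsquare: lon ⌊0.33643/0.0833333⌋ = 4 → e; lat ⌊0.39799/0.0416667⌋ = 9 → j.
Extended square: lon ⌊0.00309/0.00833333⌋ = 0; lat ⌊0.02299/0.00416667⌋ = 5.

DQ93ej05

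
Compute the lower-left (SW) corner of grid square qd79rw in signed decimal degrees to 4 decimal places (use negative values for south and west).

-50.0833, 155.4167

Field Q=16, D=3: +16·20° lon, +3·10° lat → SW at lon 140°, lat -60°.
Square 7, 9: +7·2° lon, +9·1° lat → SW at lon 154°, lat -51°.
Subsquare r=17, w=22: +17·0.0833333° lon, +22·0.0416667° lat → SW at lon 155.417°, lat -50.0833°.
latitude -50.0833, longitude 155.4167.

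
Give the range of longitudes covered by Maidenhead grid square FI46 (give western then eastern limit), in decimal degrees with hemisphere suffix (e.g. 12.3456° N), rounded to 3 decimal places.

Field F=5, I=8: +5·20° lon, +8·10° lat → SW at lon -80°, lat -10°.
Square 4, 6: +4·2° lon, +6·1° lat → SW at lon -72°, lat -4°.
Cell spans 2° lon × 1° lat.
west 72.000° W, east 70.000° W.

72.000° W, 70.000° W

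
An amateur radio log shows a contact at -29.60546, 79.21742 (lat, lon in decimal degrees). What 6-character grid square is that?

MG90oj

Shift to the Maidenhead origin (180°W, 90°S): lon 259.2174, lat 60.3945.
Field: 259.2174/20 → 12 → M, 60.3945/10 → 6 → G; chars MG.
Square: 19.2174/2 → 9, 0.3945/1 → 0; chars 90.
Subsquare: 1.2174/0.0833333 → 14 → o, 0.3945/0.0416667 → 9 → j; chars oj.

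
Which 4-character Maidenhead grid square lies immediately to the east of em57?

Longitude square 5; +1 → 6.
The latitude characters are unchanged.

EM67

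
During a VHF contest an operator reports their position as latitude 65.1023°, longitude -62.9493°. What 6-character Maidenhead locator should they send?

FP85mc

Offset from 180°W / 90°S: lon 117.0507°, lat 155.1023°.
Field: lon ⌊117.0507/20⌋ = 5 → F; lat ⌊155.1023/10⌋ = 15 → P.
Square: lon ⌊17.0507/2⌋ = 8; lat ⌊5.1023/1⌋ = 5.
Subsquare: lon ⌊1.0507/0.0833333⌋ = 12 → m; lat ⌊0.1023/0.0416667⌋ = 2 → c.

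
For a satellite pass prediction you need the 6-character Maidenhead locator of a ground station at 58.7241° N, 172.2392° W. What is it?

Shift to the Maidenhead origin (180°W, 90°S): lon 7.7608, lat 148.7241.
Field: 7.7608/20 → 0 → A, 148.7241/10 → 14 → O; chars AO.
Square: 7.7608/2 → 3, 8.7241/1 → 8; chars 38.
Subsquare: 1.7608/0.0833333 → 21 → v, 0.7241/0.0416667 → 17 → r; chars vr.

AO38vr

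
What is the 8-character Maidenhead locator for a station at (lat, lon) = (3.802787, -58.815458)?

Add 180° to longitude and 90° to latitude: 121.18454, 93.80279.
Field (20°×10°, letters A–R): 121.18454/20 → 6 → G, 93.80279/10 → 9 → J; chars GJ.
Square (2°×1°, digits 0–9): 1.18454/2 → 0, 3.80279/1 → 3; chars 03.
Subsquare (5′×2.5′, letters a–x): 1.18454/0.0833333 → 14 → o, 0.80279/0.0416667 → 19 → t; chars ot.
Extended square (30″×15″, digits 0–9): 0.01788/0.00833333 → 2, 0.01112/0.00416667 → 2; chars 22.

GJ03ot22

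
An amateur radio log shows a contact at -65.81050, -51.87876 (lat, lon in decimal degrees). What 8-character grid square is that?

Offset from 180°W / 90°S: lon 128.12124°, lat 24.18950°.
Field (20°×10°, letters A–R): 128.12124/20 → 6 → G, 24.18950/10 → 2 → C; chars GC.
Square (2°×1°, digits 0–9): 8.12124/2 → 4, 4.18950/1 → 4; chars 44.
Subsquare (5′×2.5′, letters a–x): 0.12124/0.0833333 → 1 → b, 0.18950/0.0416667 → 4 → e; chars be.
Extended square (30″×15″, digits 0–9): 0.03791/0.00833333 → 4, 0.02283/0.00416667 → 5; chars 45.

GC44be45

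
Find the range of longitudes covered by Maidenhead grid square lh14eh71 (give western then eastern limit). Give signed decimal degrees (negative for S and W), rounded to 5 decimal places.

42.39167, 42.40000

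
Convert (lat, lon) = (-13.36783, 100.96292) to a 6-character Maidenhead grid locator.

OH06lp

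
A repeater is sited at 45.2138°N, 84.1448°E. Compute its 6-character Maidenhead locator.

NN25bf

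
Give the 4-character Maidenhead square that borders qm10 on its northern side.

QM11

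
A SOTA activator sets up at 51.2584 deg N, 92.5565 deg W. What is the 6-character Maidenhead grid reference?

Add 180° to longitude and 90° to latitude: 87.4435, 141.2584.
Field: 87.4435/20 → 4 → E, 141.2584/10 → 14 → O; chars EO.
Square: 7.4435/2 → 3, 1.2584/1 → 1; chars 31.
Subsquare: 1.4435/0.0833333 → 17 → r, 0.2584/0.0416667 → 6 → g; chars rg.

EO31rg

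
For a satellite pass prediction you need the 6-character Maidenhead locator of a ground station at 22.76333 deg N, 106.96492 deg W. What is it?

DL62ms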